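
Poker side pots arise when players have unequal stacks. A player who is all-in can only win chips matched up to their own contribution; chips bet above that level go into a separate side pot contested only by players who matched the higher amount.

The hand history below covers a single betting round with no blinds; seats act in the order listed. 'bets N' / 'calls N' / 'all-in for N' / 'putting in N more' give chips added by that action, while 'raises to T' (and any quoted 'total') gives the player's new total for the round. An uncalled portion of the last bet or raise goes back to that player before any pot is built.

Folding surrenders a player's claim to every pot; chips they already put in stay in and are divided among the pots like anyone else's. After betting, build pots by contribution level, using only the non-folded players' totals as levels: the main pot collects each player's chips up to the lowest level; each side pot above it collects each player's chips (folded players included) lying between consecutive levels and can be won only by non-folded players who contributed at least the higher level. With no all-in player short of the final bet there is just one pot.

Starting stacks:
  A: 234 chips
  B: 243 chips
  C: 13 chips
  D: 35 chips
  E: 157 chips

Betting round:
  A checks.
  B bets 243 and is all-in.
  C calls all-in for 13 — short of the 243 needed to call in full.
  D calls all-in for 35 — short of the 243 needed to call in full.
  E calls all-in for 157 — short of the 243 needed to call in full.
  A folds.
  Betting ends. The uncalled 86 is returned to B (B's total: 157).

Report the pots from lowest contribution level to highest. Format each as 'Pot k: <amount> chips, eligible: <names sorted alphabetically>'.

Pot 1: 52 chips, eligible: B, C, D, E
Pot 2: 66 chips, eligible: B, D, E
Pot 3: 244 chips, eligible: B, E

Derivation:
Contributions (after 86 returned to B): B=157, C=13, D=35, E=157
Folded: A
Pot levels (distinct totals of non-folded players): 13, 35, 157
Layer 1-13: 13 each from B, C, D, E = 13*4 = 52 chips; eligible B, C, D, E
Layer 14-35: 22 each from B, D, E = 22*3 = 66 chips; eligible B, D, E
Layer 36-157: 122 each from B, E = 122*2 = 244 chips; eligible B, E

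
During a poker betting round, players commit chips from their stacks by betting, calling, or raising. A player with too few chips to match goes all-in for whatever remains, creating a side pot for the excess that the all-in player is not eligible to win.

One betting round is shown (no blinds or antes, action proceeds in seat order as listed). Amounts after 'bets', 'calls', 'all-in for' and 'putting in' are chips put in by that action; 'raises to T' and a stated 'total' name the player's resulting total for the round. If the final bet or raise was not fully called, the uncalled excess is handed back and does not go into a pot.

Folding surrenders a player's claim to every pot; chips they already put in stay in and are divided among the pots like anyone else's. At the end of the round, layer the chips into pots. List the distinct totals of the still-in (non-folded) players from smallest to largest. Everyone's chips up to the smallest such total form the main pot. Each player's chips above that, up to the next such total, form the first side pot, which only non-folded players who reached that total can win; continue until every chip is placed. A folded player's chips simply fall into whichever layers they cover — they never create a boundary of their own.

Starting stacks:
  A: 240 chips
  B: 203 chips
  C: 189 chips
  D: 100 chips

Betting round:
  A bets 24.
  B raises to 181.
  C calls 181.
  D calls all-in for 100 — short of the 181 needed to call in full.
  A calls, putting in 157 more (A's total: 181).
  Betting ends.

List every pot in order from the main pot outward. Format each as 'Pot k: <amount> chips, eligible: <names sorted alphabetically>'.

Pot 1: 400 chips, eligible: A, B, C, D
Pot 2: 243 chips, eligible: A, B, C

Derivation:
Contributions: A=181, B=181, C=181, D=100
Pot levels (distinct totals of non-folded players): 100, 181
Layer 1-100: 100 each from A, B, C, D = 100*4 = 400 chips; eligible A, B, C, D
Layer 101-181: 81 each from A, B, C = 81*3 = 243 chips; eligible A, B, C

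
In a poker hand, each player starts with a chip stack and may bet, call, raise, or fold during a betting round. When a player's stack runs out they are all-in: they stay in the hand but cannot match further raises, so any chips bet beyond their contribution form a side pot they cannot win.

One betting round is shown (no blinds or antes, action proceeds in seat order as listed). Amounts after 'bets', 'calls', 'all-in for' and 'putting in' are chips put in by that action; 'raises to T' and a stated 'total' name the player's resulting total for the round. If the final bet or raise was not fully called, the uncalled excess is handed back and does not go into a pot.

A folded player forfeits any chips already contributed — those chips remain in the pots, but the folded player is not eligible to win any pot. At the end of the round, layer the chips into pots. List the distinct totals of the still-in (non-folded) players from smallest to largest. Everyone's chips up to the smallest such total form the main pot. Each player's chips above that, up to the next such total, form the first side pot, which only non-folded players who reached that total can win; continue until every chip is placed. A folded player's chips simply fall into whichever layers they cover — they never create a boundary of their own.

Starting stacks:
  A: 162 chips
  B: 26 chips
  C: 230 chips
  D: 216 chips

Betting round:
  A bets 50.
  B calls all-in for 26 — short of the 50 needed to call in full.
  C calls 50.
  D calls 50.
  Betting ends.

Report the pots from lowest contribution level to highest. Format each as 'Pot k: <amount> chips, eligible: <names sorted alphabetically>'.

Pot 1: 104 chips, eligible: A, B, C, D
Pot 2: 72 chips, eligible: A, C, D

Derivation:
Contributions: A=50, B=26, C=50, D=50
Pot levels (distinct totals of non-folded players): 26, 50
Layer 1-26: 26 each from A, B, C, D = 26*4 = 104 chips; eligible A, B, C, D
Layer 27-50: 24 each from A, C, D = 24*3 = 72 chips; eligible A, C, D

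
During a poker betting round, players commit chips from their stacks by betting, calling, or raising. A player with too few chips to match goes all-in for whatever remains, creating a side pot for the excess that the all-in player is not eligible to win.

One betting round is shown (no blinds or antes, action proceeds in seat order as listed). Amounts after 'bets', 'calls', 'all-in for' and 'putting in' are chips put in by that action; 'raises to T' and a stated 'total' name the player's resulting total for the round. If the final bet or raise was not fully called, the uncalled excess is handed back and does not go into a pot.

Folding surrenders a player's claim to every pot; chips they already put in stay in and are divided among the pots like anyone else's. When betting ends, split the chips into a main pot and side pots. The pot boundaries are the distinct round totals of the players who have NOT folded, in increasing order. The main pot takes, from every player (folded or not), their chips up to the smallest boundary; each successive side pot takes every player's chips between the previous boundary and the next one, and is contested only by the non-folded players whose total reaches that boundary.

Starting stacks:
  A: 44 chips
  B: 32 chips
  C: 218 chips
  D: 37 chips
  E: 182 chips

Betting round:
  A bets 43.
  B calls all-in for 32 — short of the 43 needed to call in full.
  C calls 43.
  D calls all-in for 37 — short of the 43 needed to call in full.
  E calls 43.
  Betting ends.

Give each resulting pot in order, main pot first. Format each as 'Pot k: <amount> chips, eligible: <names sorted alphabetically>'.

Pot 1: 160 chips, eligible: A, B, C, D, E
Pot 2: 20 chips, eligible: A, C, D, E
Pot 3: 18 chips, eligible: A, C, E

Derivation:
Contributions: A=43, B=32, C=43, D=37, E=43
Pot levels (distinct totals of non-folded players): 32, 37, 43
Layer 1-32: 32 each from A, B, C, D, E = 32*5 = 160 chips; eligible A, B, C, D, E
Layer 33-37: 5 each from A, C, D, E = 5*4 = 20 chips; eligible A, C, D, E
Layer 38-43: 6 each from A, C, E = 6*3 = 18 chips; eligible A, C, E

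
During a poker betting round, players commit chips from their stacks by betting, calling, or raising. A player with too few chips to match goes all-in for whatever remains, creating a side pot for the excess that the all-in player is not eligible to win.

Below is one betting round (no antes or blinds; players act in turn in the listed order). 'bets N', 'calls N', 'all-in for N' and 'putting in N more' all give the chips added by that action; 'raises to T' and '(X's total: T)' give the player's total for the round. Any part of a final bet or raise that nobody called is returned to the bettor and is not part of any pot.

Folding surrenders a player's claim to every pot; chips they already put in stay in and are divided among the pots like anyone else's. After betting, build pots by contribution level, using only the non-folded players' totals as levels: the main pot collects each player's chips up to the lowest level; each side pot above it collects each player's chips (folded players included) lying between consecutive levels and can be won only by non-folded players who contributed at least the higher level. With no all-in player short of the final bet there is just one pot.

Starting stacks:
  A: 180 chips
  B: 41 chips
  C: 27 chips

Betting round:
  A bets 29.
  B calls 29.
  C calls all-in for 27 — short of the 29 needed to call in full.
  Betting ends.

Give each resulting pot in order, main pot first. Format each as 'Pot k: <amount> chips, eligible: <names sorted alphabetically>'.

Contributions: A=29, B=29, C=27
Pot levels (distinct totals of non-folded players): 27, 29
Layer 1-27: 27 each from A, B, C = 27*3 = 81 chips; eligible A, B, C
Layer 28-29: 2 each from A, B = 2*2 = 4 chips; eligible A, B

Pot 1: 81 chips, eligible: A, B, C
Pot 2: 4 chips, eligible: A, B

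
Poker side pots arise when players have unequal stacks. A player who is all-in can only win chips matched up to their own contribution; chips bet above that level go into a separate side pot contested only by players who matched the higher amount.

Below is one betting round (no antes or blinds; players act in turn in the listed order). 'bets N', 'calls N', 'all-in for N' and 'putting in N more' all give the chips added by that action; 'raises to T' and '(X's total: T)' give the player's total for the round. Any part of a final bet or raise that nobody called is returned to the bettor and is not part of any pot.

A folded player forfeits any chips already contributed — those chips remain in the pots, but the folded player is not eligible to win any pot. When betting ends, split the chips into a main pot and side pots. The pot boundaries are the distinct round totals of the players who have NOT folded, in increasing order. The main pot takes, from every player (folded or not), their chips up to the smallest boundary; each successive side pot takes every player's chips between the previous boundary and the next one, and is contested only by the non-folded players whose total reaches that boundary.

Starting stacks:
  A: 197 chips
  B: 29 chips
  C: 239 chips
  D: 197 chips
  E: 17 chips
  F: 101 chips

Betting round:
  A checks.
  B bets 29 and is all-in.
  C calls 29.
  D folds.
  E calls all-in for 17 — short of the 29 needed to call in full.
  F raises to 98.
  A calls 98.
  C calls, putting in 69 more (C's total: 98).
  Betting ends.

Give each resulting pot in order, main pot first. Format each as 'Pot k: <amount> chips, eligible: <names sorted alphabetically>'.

Pot 1: 85 chips, eligible: A, B, C, E, F
Pot 2: 48 chips, eligible: A, B, C, F
Pot 3: 207 chips, eligible: A, C, F

Derivation:
Contributions: A=98, B=29, C=98, E=17, F=98
Folded: D
Pot levels (distinct totals of non-folded players): 17, 29, 98
Layer 1-17: 17 each from A, B, C, E, F = 17*5 = 85 chips; eligible A, B, C, E, F
Layer 18-29: 12 each from A, B, C, F = 12*4 = 48 chips; eligible A, B, C, F
Layer 30-98: 69 each from A, C, F = 69*3 = 207 chips; eligible A, C, F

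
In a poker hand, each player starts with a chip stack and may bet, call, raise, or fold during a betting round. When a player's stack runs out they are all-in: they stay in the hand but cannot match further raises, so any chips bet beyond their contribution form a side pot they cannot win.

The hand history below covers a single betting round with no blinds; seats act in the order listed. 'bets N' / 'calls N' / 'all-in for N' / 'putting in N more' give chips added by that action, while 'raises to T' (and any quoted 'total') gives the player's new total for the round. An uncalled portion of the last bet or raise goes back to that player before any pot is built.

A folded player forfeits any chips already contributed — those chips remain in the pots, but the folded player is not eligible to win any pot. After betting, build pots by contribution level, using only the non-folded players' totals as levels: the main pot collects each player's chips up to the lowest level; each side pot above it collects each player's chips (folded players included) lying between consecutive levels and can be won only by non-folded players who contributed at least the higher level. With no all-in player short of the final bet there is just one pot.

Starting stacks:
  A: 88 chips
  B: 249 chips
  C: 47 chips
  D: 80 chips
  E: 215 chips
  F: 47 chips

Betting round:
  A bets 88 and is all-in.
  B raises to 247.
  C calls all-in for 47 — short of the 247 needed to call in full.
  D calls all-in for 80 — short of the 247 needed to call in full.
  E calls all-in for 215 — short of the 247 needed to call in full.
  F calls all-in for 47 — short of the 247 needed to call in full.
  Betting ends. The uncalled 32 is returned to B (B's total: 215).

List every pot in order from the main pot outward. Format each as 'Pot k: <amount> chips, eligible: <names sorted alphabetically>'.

Contributions (after 32 returned to B): A=88, B=215, C=47, D=80, E=215, F=47
Pot levels (distinct totals of non-folded players): 47, 80, 88, 215
Layer 1-47: 47 each from A, B, C, D, E, F = 47*6 = 282 chips; eligible A, B, C, D, E, F
Layer 48-80: 33 each from A, B, D, E = 33*4 = 132 chips; eligible A, B, D, E
Layer 81-88: 8 each from A, B, E = 8*3 = 24 chips; eligible A, B, E
Layer 89-215: 127 each from B, E = 127*2 = 254 chips; eligible B, E

Pot 1: 282 chips, eligible: A, B, C, D, E, F
Pot 2: 132 chips, eligible: A, B, D, E
Pot 3: 24 chips, eligible: A, B, E
Pot 4: 254 chips, eligible: B, E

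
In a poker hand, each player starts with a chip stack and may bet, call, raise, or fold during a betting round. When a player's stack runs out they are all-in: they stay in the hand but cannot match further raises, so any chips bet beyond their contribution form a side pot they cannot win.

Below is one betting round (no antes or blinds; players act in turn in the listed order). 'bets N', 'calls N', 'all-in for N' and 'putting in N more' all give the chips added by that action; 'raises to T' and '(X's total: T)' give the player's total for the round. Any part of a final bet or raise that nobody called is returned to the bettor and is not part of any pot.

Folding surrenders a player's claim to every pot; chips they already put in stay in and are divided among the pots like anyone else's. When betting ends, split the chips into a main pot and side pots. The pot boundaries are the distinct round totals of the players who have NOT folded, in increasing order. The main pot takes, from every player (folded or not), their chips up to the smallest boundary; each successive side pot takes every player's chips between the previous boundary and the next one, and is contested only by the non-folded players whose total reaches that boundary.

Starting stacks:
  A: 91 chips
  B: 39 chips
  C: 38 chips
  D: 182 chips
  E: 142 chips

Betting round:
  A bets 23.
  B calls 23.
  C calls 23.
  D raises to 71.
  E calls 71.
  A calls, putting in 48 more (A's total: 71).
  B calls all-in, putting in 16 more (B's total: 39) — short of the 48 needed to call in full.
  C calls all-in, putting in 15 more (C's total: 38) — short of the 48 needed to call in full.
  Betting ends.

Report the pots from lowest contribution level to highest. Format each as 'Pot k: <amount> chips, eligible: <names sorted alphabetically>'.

Pot 1: 190 chips, eligible: A, B, C, D, E
Pot 2: 4 chips, eligible: A, B, D, E
Pot 3: 96 chips, eligible: A, D, E

Derivation:
Contributions: A=71, B=39, C=38, D=71, E=71
Pot levels (distinct totals of non-folded players): 38, 39, 71
Layer 1-38: 38 each from A, B, C, D, E = 38*5 = 190 chips; eligible A, B, C, D, E
Layer 39-39: 1 each from A, B, D, E = 1*4 = 4 chips; eligible A, B, D, E
Layer 40-71: 32 each from A, D, E = 32*3 = 96 chips; eligible A, D, E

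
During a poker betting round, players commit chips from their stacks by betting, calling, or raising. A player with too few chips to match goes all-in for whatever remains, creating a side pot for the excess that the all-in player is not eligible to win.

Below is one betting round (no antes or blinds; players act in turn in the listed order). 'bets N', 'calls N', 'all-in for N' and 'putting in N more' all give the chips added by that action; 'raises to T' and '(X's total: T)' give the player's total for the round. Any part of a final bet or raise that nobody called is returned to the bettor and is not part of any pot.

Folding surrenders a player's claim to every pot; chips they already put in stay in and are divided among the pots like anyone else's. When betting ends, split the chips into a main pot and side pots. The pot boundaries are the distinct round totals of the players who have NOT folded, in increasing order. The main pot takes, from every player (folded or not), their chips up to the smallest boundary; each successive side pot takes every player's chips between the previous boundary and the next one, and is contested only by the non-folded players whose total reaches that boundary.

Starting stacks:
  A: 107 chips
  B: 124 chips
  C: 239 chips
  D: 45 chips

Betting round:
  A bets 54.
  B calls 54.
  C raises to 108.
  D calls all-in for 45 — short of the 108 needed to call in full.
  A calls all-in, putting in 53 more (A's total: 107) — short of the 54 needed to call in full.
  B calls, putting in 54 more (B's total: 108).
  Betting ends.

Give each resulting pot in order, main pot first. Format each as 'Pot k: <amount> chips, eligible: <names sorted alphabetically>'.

Contributions: A=107, B=108, C=108, D=45
Pot levels (distinct totals of non-folded players): 45, 107, 108
Layer 1-45: 45 each from A, B, C, D = 45*4 = 180 chips; eligible A, B, C, D
Layer 46-107: 62 each from A, B, C = 62*3 = 186 chips; eligible A, B, C
Layer 108-108: 1 each from B, C = 1*2 = 2 chips; eligible B, C

Pot 1: 180 chips, eligible: A, B, C, D
Pot 2: 186 chips, eligible: A, B, C
Pot 3: 2 chips, eligible: B, C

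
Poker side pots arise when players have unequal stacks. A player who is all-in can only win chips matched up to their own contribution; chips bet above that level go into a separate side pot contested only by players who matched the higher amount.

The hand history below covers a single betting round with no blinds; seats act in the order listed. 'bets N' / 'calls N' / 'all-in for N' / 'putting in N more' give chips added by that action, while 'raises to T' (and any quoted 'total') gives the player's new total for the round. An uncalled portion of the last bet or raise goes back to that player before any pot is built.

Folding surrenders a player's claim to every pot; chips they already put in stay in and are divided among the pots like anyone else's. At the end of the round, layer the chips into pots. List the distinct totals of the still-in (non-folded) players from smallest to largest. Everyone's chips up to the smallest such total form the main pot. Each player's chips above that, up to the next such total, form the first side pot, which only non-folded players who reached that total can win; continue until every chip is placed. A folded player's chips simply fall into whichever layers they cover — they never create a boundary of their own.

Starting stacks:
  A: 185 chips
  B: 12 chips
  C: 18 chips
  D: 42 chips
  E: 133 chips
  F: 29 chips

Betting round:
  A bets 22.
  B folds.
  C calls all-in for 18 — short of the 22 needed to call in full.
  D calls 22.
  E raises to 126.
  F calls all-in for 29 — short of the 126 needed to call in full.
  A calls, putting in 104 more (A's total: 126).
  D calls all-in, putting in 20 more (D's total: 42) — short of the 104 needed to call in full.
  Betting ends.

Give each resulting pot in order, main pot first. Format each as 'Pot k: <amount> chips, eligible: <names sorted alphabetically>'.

Pot 1: 90 chips, eligible: A, C, D, E, F
Pot 2: 44 chips, eligible: A, D, E, F
Pot 3: 39 chips, eligible: A, D, E
Pot 4: 168 chips, eligible: A, E

Derivation:
Contributions: A=126, C=18, D=42, E=126, F=29
Folded: B
Pot levels (distinct totals of non-folded players): 18, 29, 42, 126
Layer 1-18: 18 each from A, C, D, E, F = 18*5 = 90 chips; eligible A, C, D, E, F
Layer 19-29: 11 each from A, D, E, F = 11*4 = 44 chips; eligible A, D, E, F
Layer 30-42: 13 each from A, D, E = 13*3 = 39 chips; eligible A, D, E
Layer 43-126: 84 each from A, E = 84*2 = 168 chips; eligible A, E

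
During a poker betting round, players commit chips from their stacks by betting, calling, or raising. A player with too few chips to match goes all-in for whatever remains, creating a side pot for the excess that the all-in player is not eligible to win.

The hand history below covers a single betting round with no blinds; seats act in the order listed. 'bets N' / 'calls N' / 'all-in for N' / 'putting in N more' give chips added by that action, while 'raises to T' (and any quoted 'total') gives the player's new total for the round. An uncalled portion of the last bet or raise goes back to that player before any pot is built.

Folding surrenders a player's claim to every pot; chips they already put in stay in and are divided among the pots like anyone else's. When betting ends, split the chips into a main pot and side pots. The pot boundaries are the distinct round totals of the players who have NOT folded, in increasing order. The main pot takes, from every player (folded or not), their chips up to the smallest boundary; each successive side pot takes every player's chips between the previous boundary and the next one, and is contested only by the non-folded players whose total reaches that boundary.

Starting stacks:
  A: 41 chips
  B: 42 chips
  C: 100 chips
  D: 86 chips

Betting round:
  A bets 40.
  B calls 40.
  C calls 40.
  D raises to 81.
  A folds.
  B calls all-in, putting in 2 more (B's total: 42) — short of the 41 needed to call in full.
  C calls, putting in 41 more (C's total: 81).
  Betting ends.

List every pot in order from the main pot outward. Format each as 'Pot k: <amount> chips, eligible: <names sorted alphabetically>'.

Pot 1: 166 chips, eligible: B, C, D
Pot 2: 78 chips, eligible: C, D

Derivation:
Contributions: A=40, B=42, C=81, D=81
Folded: A
Pot levels (distinct totals of non-folded players): 42, 81
Layer 1-42: A 40 + B 42 + C 42 + D 42 = 166 chips; eligible B, C, D
Layer 43-81: 39 each from C, D = 39*2 = 78 chips; eligible C, D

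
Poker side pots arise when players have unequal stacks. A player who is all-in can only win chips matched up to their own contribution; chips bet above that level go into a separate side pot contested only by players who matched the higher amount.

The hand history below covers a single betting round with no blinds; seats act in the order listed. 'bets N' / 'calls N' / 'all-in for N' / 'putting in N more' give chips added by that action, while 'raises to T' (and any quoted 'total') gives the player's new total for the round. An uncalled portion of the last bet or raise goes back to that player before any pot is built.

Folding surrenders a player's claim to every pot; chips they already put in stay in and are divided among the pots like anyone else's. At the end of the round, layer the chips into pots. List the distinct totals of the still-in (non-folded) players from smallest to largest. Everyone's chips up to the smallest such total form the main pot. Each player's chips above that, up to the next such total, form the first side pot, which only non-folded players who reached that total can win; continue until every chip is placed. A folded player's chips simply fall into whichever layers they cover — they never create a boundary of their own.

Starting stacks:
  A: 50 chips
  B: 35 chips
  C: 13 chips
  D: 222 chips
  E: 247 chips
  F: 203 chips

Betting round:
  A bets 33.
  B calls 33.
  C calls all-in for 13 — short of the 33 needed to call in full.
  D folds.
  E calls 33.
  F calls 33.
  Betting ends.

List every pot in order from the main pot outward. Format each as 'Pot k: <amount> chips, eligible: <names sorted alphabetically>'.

Contributions: A=33, B=33, C=13, E=33, F=33
Folded: D
Pot levels (distinct totals of non-folded players): 13, 33
Layer 1-13: 13 each from A, B, C, E, F = 13*5 = 65 chips; eligible A, B, C, E, F
Layer 14-33: 20 each from A, B, E, F = 20*4 = 80 chips; eligible A, B, E, F

Pot 1: 65 chips, eligible: A, B, C, E, F
Pot 2: 80 chips, eligible: A, B, E, F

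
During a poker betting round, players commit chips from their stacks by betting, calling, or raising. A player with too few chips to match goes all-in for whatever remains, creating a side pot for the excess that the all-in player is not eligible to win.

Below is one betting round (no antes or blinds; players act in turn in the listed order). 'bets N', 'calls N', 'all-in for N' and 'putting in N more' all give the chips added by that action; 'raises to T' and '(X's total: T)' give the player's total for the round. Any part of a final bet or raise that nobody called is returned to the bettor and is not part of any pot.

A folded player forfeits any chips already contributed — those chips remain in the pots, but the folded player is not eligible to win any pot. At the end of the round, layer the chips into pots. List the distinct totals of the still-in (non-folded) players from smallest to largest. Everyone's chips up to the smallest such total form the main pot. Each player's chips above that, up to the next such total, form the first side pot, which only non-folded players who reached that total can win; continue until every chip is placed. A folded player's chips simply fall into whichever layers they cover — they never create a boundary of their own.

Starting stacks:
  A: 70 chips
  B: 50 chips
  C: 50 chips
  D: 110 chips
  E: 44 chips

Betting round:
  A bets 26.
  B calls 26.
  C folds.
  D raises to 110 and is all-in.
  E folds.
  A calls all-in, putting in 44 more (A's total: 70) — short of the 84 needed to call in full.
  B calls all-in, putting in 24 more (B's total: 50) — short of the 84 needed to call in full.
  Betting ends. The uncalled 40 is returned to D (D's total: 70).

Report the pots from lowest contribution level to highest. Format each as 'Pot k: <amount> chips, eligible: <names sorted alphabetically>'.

Pot 1: 150 chips, eligible: A, B, D
Pot 2: 40 chips, eligible: A, D

Derivation:
Contributions (after 40 returned to D): A=70, B=50, D=70
Folded: C, E
Pot levels (distinct totals of non-folded players): 50, 70
Layer 1-50: 50 each from A, B, D = 50*3 = 150 chips; eligible A, B, D
Layer 51-70: 20 each from A, D = 20*2 = 40 chips; eligible A, D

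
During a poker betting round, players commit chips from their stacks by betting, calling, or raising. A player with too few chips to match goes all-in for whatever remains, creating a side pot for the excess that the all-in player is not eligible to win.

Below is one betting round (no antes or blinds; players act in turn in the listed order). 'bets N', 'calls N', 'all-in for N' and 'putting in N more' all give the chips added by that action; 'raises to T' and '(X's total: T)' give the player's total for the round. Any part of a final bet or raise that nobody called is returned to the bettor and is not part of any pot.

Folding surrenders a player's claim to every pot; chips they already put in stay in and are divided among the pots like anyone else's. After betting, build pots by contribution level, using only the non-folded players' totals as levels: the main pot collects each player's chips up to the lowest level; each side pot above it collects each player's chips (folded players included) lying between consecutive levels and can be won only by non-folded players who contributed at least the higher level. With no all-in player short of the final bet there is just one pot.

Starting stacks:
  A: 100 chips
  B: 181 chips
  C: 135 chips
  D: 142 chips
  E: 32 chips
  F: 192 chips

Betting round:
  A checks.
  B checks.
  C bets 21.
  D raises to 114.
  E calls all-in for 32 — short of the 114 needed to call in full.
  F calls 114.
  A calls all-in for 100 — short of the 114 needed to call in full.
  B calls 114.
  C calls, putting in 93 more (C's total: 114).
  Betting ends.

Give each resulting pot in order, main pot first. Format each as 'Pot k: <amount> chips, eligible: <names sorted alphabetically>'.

Pot 1: 192 chips, eligible: A, B, C, D, E, F
Pot 2: 340 chips, eligible: A, B, C, D, F
Pot 3: 56 chips, eligible: B, C, D, F

Derivation:
Contributions: A=100, B=114, C=114, D=114, E=32, F=114
Pot levels (distinct totals of non-folded players): 32, 100, 114
Layer 1-32: 32 each from A, B, C, D, E, F = 32*6 = 192 chips; eligible A, B, C, D, E, F
Layer 33-100: 68 each from A, B, C, D, F = 68*5 = 340 chips; eligible A, B, C, D, F
Layer 101-114: 14 each from B, C, D, F = 14*4 = 56 chips; eligible B, C, D, F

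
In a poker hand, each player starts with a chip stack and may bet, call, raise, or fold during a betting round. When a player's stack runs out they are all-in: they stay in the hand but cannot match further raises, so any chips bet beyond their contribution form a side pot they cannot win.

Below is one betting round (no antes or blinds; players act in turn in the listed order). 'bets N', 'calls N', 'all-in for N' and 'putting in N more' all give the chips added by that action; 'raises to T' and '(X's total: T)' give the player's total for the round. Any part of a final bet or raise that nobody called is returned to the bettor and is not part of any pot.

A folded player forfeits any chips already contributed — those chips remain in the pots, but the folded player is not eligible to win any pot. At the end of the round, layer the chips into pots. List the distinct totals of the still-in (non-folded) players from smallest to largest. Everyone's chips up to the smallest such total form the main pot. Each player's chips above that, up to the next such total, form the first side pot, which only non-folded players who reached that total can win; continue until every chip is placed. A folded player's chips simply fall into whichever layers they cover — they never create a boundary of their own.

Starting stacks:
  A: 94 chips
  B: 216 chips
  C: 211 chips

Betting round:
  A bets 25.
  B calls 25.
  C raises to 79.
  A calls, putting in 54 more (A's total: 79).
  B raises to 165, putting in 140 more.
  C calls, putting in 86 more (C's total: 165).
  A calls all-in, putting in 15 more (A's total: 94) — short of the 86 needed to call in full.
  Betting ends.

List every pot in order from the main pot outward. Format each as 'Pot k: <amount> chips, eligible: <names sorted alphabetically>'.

Contributions: A=94, B=165, C=165
Pot levels (distinct totals of non-folded players): 94, 165
Layer 1-94: 94 each from A, B, C = 94*3 = 282 chips; eligible A, B, C
Layer 95-165: 71 each from B, C = 71*2 = 142 chips; eligible B, C

Pot 1: 282 chips, eligible: A, B, C
Pot 2: 142 chips, eligible: B, C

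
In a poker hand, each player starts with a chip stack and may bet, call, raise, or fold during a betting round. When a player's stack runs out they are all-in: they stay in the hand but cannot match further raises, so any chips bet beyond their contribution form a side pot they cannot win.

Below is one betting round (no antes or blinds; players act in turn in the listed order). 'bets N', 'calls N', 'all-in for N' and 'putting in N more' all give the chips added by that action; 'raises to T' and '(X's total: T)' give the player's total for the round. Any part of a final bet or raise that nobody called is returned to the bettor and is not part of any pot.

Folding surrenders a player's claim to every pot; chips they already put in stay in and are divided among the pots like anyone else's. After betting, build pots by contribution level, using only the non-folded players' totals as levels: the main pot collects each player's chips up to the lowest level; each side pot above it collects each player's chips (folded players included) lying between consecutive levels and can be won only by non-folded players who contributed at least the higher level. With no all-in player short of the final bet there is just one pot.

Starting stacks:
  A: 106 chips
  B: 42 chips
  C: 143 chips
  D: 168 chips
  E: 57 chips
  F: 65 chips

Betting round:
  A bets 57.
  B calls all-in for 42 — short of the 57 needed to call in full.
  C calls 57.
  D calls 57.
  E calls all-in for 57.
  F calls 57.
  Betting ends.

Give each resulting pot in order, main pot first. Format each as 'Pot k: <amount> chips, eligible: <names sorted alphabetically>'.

Pot 1: 252 chips, eligible: A, B, C, D, E, F
Pot 2: 75 chips, eligible: A, C, D, E, F

Derivation:
Contributions: A=57, B=42, C=57, D=57, E=57, F=57
Pot levels (distinct totals of non-folded players): 42, 57
Layer 1-42: 42 each from A, B, C, D, E, F = 42*6 = 252 chips; eligible A, B, C, D, E, F
Layer 43-57: 15 each from A, C, D, E, F = 15*5 = 75 chips; eligible A, C, D, E, F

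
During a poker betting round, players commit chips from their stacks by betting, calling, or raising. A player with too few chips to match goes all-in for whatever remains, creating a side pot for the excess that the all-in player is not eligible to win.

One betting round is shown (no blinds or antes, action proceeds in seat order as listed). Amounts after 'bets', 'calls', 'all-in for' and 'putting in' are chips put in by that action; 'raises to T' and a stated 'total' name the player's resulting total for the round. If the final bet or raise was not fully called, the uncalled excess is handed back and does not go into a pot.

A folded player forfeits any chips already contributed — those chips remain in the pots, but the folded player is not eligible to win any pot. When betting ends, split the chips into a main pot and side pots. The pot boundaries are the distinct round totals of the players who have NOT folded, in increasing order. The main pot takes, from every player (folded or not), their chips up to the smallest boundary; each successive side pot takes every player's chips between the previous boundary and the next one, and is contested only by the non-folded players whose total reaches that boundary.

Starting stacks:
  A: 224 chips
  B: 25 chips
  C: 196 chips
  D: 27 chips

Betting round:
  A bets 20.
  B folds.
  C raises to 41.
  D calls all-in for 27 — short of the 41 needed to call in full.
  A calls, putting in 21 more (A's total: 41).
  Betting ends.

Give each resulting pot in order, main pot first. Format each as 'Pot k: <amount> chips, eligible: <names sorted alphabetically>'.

Contributions: A=41, C=41, D=27
Folded: B
Pot levels (distinct totals of non-folded players): 27, 41
Layer 1-27: 27 each from A, C, D = 27*3 = 81 chips; eligible A, C, D
Layer 28-41: 14 each from A, C = 14*2 = 28 chips; eligible A, C

Pot 1: 81 chips, eligible: A, C, D
Pot 2: 28 chips, eligible: A, C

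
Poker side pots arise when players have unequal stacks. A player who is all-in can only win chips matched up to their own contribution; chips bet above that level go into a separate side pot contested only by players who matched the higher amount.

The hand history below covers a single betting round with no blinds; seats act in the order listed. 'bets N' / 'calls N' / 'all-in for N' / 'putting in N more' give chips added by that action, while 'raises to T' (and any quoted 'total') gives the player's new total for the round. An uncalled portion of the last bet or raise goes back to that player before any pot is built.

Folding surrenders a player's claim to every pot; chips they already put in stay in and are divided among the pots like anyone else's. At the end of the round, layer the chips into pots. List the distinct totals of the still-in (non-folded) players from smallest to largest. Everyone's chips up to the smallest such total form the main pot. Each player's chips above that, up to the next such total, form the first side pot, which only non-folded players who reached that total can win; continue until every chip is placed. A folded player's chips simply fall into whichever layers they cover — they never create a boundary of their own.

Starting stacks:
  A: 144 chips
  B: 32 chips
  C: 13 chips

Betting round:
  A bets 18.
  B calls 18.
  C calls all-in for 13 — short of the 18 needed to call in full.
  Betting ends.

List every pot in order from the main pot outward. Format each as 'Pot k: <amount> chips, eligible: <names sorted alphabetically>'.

Contributions: A=18, B=18, C=13
Pot levels (distinct totals of non-folded players): 13, 18
Layer 1-13: 13 each from A, B, C = 13*3 = 39 chips; eligible A, B, C
Layer 14-18: 5 each from A, B = 5*2 = 10 chips; eligible A, B

Pot 1: 39 chips, eligible: A, B, C
Pot 2: 10 chips, eligible: A, B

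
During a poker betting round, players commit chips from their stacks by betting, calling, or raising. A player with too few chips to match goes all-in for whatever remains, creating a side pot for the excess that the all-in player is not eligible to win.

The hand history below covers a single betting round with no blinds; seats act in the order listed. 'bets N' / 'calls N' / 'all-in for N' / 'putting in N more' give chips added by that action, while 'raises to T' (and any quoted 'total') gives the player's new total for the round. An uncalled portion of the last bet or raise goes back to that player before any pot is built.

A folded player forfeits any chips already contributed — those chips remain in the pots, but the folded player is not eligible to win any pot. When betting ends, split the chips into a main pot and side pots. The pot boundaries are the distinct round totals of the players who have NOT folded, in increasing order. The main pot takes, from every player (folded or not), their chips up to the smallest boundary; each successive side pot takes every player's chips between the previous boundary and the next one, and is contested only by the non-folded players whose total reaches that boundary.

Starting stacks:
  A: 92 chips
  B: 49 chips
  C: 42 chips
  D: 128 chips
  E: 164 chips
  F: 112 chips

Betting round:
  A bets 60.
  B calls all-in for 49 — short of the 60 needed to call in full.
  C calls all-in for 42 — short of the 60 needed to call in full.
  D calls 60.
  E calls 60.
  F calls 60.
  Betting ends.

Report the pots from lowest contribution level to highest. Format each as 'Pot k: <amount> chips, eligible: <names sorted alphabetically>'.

Contributions: A=60, B=49, C=42, D=60, E=60, F=60
Pot levels (distinct totals of non-folded players): 42, 49, 60
Layer 1-42: 42 each from A, B, C, D, E, F = 42*6 = 252 chips; eligible A, B, C, D, E, F
Layer 43-49: 7 each from A, B, D, E, F = 7*5 = 35 chips; eligible A, B, D, E, F
Layer 50-60: 11 each from A, D, E, F = 11*4 = 44 chips; eligible A, D, E, F

Pot 1: 252 chips, eligible: A, B, C, D, E, F
Pot 2: 35 chips, eligible: A, B, D, E, F
Pot 3: 44 chips, eligible: A, D, E, F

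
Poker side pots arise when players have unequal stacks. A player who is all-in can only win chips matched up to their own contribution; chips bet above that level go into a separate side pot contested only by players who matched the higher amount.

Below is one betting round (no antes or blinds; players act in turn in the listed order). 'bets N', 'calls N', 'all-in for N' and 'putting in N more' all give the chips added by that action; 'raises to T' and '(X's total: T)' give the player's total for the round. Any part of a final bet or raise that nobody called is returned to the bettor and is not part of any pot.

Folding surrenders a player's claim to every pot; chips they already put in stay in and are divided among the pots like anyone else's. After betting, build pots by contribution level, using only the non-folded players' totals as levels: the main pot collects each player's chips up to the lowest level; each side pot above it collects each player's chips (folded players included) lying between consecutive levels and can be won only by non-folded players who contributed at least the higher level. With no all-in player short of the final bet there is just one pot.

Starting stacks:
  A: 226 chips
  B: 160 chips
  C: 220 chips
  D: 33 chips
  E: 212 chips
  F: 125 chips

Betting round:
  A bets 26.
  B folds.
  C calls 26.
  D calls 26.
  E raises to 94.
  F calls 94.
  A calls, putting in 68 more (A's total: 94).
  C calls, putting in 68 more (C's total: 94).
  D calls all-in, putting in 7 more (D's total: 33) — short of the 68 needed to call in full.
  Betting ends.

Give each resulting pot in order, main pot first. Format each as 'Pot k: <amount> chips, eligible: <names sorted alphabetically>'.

Pot 1: 165 chips, eligible: A, C, D, E, F
Pot 2: 244 chips, eligible: A, C, E, F

Derivation:
Contributions: A=94, C=94, D=33, E=94, F=94
Folded: B
Pot levels (distinct totals of non-folded players): 33, 94
Layer 1-33: 33 each from A, C, D, E, F = 33*5 = 165 chips; eligible A, C, D, E, F
Layer 34-94: 61 each from A, C, E, F = 61*4 = 244 chips; eligible A, C, E, F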